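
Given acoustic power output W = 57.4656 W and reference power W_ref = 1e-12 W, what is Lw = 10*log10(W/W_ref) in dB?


W / W_ref = 57.4656 / 1e-12 = 5.74656e+13
Lw = 10 * log10(5.74656e+13) = 137.59 dB


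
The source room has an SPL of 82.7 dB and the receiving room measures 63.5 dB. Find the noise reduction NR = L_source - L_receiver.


NR = L_source - L_receiver (difference between source and receiving room levels)
NR = 82.7 - 63.5 = 19.2 dB


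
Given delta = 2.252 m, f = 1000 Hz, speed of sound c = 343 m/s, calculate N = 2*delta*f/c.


N = 2*delta*f/c = 2*delta/lambda, where lambda = c/f
lambda = 343 / 1000 = 0.343 m
N = 2 * 2.252 / 0.343 = 13.131


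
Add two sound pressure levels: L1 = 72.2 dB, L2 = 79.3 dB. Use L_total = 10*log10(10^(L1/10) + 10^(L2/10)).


10^(72.2/10) = 1.65959e+07
10^(79.3/10) = 8.51138e+07
Sum = 1.65959e+07 + 8.51138e+07 = 1.0171e+08
L_total = 10*log10(1.0171e+08) = 80.074 dB


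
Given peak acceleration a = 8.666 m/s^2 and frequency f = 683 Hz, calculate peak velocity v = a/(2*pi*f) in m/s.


omega = 2*pi*f = 2*pi*683 = 4291.42 rad/s
v = a / omega = 8.666 / 4291.42 = 0.0020194 m/s


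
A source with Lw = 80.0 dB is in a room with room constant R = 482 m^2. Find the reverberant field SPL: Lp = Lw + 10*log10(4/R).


4/R = 4/482 = 0.00829876
Lp = 80.0 + 10*log10(0.00829876) = 59.19 dB


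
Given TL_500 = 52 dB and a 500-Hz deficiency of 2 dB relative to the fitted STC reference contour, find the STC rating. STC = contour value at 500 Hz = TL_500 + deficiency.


By ASTM E413, STC = value of the fitted reference contour at 500 Hz.
Contour value at 500 Hz = TL_500 + deficiency = 52 + 2 = 54
STC = 54


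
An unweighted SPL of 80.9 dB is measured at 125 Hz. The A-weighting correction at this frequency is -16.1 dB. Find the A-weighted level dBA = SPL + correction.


A-weighting table: 125 Hz -> -16.1 dB correction
SPL_A = SPL + correction = 80.9 + (-16.1) = 64.8 dBA


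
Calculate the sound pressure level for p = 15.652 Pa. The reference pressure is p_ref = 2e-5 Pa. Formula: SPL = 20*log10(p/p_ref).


p / p_ref = 15.652 / 2e-5 = 782600
SPL = 20 * log10(782600) = 117.87 dB


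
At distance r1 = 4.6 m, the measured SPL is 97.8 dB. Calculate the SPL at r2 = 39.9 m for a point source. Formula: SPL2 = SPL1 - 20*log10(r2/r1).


r2/r1 = 39.9/4.6 = 8.67391
Correction = 20*log10(8.67391) = 18.7643 dB
SPL2 = 97.8 - 18.7643 = 79.036 dB


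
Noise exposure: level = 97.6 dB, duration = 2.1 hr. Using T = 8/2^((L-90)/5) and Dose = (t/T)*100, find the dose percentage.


T_allowed = 8 / 2^((97.6 - 90)/5) = 2.78949 hr
Dose = 2.1 / 2.78949 * 100 = 75.283 %


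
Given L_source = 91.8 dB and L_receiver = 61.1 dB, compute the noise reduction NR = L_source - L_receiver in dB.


NR = L_source - L_receiver (difference between source and receiving room levels)
NR = 91.8 - 61.1 = 30.7 dB


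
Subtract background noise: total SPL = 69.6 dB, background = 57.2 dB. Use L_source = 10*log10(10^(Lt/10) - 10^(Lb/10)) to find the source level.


10^(69.6/10) = 9.12011e+06
10^(57.2/10) = 524807
Difference = 9.12011e+06 - 524807 = 8.5953e+06
L_source = 10*log10(8.5953e+06) = 69.343 dB


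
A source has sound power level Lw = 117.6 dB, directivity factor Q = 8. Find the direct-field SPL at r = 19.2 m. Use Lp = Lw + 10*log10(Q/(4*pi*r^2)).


4*pi*r^2 = 4*pi*19.2^2 = 4632.47 m^2
Q / (4*pi*r^2) = 8 / 4632.47 = 0.00172694
Lp = 117.6 + 10*log10(0.00172694) = 89.973 dB


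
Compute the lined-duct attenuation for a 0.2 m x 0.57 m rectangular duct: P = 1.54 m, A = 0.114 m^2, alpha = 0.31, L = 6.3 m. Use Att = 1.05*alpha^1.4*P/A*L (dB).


alpha^1.4 = 0.31^1.4 = 0.194047
Attenuation rate = 1.05 * alpha^1.4 * P / A
= 1.05 * 0.194047 * 1.54 / 0.114 = 2.7524 dB/m
Total Att = 2.7524 * 6.3 = 17.34 dB


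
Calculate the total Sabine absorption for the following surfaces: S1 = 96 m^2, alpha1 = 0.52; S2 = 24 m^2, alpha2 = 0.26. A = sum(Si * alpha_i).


96 * 0.52 = 49.92
24 * 0.26 = 6.24
A_total = 49.92 + 6.24 = 56.16 m^2


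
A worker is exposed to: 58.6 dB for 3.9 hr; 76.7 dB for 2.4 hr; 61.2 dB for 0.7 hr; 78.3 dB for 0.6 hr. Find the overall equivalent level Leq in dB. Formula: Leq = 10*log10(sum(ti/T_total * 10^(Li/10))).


T_total = 3.9 + 2.4 + 0.7 + 0.6 = 7.6 hr
(3.9/7.6) * 10^(58.6/10) = 371750
(2.4/7.6) * 10^(76.7/10) = 1.47706e+07
(0.7/7.6) * 10^(61.2/10) = 121418
(0.6/7.6) * 10^(78.3/10) = 5.3375e+06
Sum = 371750 + 1.47706e+07 + 121418 + 5.3375e+06 = 2.06013e+07
Leq = 10*log10(2.06013e+07) = 73.139 dB


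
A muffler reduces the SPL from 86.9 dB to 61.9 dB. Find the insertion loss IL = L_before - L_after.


Insertion loss = SPL without muffler - SPL with muffler
IL = 86.9 - 61.9 = 25 dB


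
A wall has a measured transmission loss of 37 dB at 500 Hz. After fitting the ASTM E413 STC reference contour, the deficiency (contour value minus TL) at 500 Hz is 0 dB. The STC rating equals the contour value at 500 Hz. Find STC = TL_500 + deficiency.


By ASTM E413, STC = value of the fitted reference contour at 500 Hz.
Contour value at 500 Hz = TL_500 + deficiency = 37 + 0 = 37
STC = 37


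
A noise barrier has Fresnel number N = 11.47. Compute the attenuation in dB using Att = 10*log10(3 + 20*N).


3 + 20*N = 3 + 20*11.47 = 232.4
Att = 10*log10(232.4) = 23.662 dB


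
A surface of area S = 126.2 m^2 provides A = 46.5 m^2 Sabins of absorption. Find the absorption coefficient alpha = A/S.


Absorption coefficient = absorbed power / incident power
alpha = A / S = 46.5 / 126.2 = 0.36846


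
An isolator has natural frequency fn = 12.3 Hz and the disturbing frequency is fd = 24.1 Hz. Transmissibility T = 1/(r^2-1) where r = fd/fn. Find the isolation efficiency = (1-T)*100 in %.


r = 24.1 / 12.3 = 1.95935
r^2 - 1 = 1.95935^2 - 1 = 2.83905
T = 1/2.83905 = 0.35223
Efficiency = (1 - 0.35223)*100 = 64.777 %


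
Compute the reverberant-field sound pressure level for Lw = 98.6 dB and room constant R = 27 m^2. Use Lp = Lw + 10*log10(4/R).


4/R = 4/27 = 0.148148
Lp = 98.6 + 10*log10(0.148148) = 90.307 dB


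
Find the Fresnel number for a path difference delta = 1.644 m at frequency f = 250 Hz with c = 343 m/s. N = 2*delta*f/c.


N = 2*delta*f/c = 2*delta/lambda, where lambda = c/f
lambda = 343 / 250 = 1.372 m
N = 2 * 1.644 / 1.372 = 2.3965


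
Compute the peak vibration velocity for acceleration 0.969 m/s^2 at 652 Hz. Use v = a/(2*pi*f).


omega = 2*pi*f = 2*pi*652 = 4096.64 rad/s
v = a / omega = 0.969 / 4096.64 = 0.00023654 m/s


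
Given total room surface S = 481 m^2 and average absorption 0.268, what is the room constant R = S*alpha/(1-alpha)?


R = 481 * 0.268 / (1 - 0.268) = 176.1 m^2


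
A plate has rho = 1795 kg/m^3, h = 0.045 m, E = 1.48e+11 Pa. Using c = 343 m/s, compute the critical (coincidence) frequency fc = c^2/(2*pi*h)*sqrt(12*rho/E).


12*rho/E = 12*1795/1.48e+11 = 1.45541e-07
sqrt(12*rho/E) = sqrt(1.45541e-07) = 0.000381498
c^2/(2*pi*h) = 343^2/(2*pi*0.045) = 416098
fc = 416098 * 0.000381498 = 158.74 Hz


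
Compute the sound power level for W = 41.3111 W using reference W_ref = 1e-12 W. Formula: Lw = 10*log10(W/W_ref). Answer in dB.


W / W_ref = 41.3111 / 1e-12 = 4.13111e+13
Lw = 10 * log10(4.13111e+13) = 136.16 dB


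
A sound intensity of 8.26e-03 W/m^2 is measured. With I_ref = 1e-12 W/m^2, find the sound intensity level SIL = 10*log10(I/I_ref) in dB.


I / I_ref = 8.26e-03 / 1e-12 = 8.26e+09
SIL = 10 * log10(8.26e+09) = 99.17 dB


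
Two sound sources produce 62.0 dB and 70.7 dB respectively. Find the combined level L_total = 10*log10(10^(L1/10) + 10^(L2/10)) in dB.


10^(62.0/10) = 1.58489e+06
10^(70.7/10) = 1.1749e+07
Sum = 1.58489e+06 + 1.1749e+07 = 1.33339e+07
L_total = 10*log10(1.33339e+07) = 71.25 dB


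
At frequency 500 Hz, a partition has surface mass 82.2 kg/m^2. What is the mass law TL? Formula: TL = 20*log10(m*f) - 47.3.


m * f = 82.2 * 500 = 41100
20*log10(41100) = 92.2768 dB
TL = 92.2768 - 47.3 = 44.977 dB


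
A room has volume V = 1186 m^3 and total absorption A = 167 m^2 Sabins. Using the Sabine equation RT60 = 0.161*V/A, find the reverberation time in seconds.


RT60 = 0.161 * 1186 / 167 = 1.1434 s


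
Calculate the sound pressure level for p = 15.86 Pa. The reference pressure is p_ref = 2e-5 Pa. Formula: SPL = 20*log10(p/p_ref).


p / p_ref = 15.86 / 2e-5 = 793000
SPL = 20 * log10(793000) = 117.99 dB


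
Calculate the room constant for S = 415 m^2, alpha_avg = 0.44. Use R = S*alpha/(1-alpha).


R = 415 * 0.44 / (1 - 0.44) = 326.07 m^2


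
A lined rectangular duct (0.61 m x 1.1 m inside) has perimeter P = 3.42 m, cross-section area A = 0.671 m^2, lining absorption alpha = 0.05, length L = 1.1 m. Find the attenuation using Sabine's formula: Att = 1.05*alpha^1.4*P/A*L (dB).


alpha^1.4 = 0.05^1.4 = 0.0150854
Attenuation rate = 1.05 * alpha^1.4 * P / A
= 1.05 * 0.0150854 * 3.42 / 0.671 = 0.0807327 dB/m
Total Att = 0.0807327 * 1.1 = 0.088806 dB


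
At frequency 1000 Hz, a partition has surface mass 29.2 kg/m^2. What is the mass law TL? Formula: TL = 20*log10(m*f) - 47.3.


m * f = 29.2 * 1000 = 29200
20*log10(29200) = 89.3077 dB
TL = 89.3077 - 47.3 = 42.008 dB


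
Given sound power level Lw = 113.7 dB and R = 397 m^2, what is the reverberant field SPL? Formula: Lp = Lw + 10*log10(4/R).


4/R = 4/397 = 0.0100756
Lp = 113.7 + 10*log10(0.0100756) = 93.733 dB


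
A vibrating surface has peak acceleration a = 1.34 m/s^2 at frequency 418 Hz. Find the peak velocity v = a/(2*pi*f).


omega = 2*pi*f = 2*pi*418 = 2626.37 rad/s
v = a / omega = 1.34 / 2626.37 = 0.00051021 m/s


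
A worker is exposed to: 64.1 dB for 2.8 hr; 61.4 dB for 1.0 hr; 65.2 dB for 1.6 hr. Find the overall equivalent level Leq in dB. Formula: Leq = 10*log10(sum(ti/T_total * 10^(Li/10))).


T_total = 2.8 + 1.0 + 1.6 = 5.4 hr
(2.8/5.4) * 10^(64.1/10) = 1.3328e+06
(1.0/5.4) * 10^(61.4/10) = 255627
(1.6/5.4) * 10^(65.2/10) = 981129
Sum = 1.3328e+06 + 255627 + 981129 = 2.56956e+06
Leq = 10*log10(2.56956e+06) = 64.099 dB


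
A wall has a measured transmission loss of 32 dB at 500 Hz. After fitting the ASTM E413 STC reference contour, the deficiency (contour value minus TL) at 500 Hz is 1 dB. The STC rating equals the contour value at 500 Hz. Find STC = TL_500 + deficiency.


By ASTM E413, STC = value of the fitted reference contour at 500 Hz.
Contour value at 500 Hz = TL_500 + deficiency = 32 + 1 = 33
STC = 33


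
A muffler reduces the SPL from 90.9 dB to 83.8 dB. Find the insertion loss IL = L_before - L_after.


Insertion loss = SPL without muffler - SPL with muffler
IL = 90.9 - 83.8 = 7.1 dB


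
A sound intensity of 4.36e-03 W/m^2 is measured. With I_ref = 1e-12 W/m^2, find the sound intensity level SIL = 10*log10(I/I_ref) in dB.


I / I_ref = 4.36e-03 / 1e-12 = 4.36e+09
SIL = 10 * log10(4.36e+09) = 96.395 dB


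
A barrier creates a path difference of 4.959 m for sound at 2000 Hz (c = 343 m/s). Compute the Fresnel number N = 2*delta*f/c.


N = 2*delta*f/c = 2*delta/lambda, where lambda = c/f
lambda = 343 / 2000 = 0.1715 m
N = 2 * 4.959 / 0.1715 = 57.831


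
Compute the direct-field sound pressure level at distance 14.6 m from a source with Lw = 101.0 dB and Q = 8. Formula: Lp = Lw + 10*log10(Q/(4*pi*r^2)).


4*pi*r^2 = 4*pi*14.6^2 = 2678.65 m^2
Q / (4*pi*r^2) = 8 / 2678.65 = 0.00298658
Lp = 101.0 + 10*log10(0.00298658) = 75.752 dB


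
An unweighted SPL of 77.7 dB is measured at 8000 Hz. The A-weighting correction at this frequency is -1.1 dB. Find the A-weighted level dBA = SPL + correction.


A-weighting table: 8000 Hz -> -1.1 dB correction
SPL_A = SPL + correction = 77.7 + (-1.1) = 76.6 dBA


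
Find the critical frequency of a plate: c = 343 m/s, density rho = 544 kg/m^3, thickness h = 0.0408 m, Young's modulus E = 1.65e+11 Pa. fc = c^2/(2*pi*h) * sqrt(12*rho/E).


12*rho/E = 12*544/1.65e+11 = 3.95636e-08
sqrt(12*rho/E) = sqrt(3.95636e-08) = 0.000198906
c^2/(2*pi*h) = 343^2/(2*pi*0.0408) = 458932
fc = 458932 * 0.000198906 = 91.284 Hz


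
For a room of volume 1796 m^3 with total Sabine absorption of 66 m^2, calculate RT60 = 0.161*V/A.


RT60 = 0.161 * 1796 / 66 = 4.3812 s


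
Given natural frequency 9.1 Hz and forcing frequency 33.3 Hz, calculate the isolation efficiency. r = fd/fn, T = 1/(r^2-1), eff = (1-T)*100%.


r = 33.3 / 9.1 = 3.65934
r^2 - 1 = 3.65934^2 - 1 = 12.3908
T = 1/12.3908 = 0.080705
Efficiency = (1 - 0.080705)*100 = 91.929 %


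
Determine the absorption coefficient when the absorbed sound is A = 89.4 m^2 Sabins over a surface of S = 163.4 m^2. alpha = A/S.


Absorption coefficient = absorbed power / incident power
alpha = A / S = 89.4 / 163.4 = 0.54712


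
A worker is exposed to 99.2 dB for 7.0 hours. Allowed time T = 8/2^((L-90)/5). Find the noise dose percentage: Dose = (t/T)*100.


T_allowed = 8 / 2^((99.2 - 90)/5) = 2.23457 hr
Dose = 7.0 / 2.23457 * 100 = 313.26 %


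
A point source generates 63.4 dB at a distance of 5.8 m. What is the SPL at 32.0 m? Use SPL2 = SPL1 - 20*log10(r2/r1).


r2/r1 = 32.0/5.8 = 5.51724
Correction = 20*log10(5.51724) = 14.8344 dB
SPL2 = 63.4 - 14.8344 = 48.566 dB


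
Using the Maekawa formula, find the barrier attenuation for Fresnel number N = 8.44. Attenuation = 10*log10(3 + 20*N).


3 + 20*N = 3 + 20*8.44 = 171.8
Att = 10*log10(171.8) = 22.35 dB


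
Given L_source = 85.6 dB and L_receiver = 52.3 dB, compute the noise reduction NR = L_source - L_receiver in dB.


NR = L_source - L_receiver (difference between source and receiving room levels)
NR = 85.6 - 52.3 = 33.3 dB


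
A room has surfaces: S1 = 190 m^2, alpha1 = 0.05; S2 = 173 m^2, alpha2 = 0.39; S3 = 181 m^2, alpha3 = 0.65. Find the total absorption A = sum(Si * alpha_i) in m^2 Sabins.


190 * 0.05 = 9.5
173 * 0.39 = 67.47
181 * 0.65 = 117.65
A_total = 9.5 + 67.47 + 117.65 = 194.62 m^2


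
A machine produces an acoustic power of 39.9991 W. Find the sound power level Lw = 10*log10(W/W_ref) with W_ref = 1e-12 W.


W / W_ref = 39.9991 / 1e-12 = 3.99991e+13
Lw = 10 * log10(3.99991e+13) = 136.02 dB


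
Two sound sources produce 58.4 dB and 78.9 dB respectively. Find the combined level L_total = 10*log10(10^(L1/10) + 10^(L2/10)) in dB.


10^(58.4/10) = 691831
10^(78.9/10) = 7.76247e+07
Sum = 691831 + 7.76247e+07 = 7.83165e+07
L_total = 10*log10(7.83165e+07) = 78.939 dB


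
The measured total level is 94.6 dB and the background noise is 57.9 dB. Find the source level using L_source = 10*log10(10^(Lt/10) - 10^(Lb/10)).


10^(94.6/10) = 2.88403e+09
10^(57.9/10) = 616595
Difference = 2.88403e+09 - 616595 = 2.88341e+09
L_source = 10*log10(2.88341e+09) = 94.599 dB


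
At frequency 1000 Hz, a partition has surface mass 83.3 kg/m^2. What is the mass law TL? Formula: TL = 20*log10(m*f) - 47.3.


m * f = 83.3 * 1000 = 83300
20*log10(83300) = 98.4129 dB
TL = 98.4129 - 47.3 = 51.113 dB


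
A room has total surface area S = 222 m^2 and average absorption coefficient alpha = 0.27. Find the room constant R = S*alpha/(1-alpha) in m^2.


R = 222 * 0.27 / (1 - 0.27) = 82.11 m^2


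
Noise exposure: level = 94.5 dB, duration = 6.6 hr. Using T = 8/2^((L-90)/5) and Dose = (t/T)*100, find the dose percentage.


T_allowed = 8 / 2^((94.5 - 90)/5) = 4.28709 hr
Dose = 6.6 / 4.28709 * 100 = 153.95 %


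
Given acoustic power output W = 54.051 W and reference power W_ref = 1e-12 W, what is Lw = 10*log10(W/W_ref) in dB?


W / W_ref = 54.051 / 1e-12 = 5.4051e+13
Lw = 10 * log10(5.4051e+13) = 137.33 dB


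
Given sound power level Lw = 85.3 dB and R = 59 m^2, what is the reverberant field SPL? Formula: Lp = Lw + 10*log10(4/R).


4/R = 4/59 = 0.0677966
Lp = 85.3 + 10*log10(0.0677966) = 73.612 dB


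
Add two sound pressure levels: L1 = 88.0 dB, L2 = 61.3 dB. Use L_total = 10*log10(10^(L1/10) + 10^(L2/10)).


10^(88.0/10) = 6.30957e+08
10^(61.3/10) = 1.34896e+06
Sum = 6.30957e+08 + 1.34896e+06 = 6.32306e+08
L_total = 10*log10(6.32306e+08) = 88.009 dB


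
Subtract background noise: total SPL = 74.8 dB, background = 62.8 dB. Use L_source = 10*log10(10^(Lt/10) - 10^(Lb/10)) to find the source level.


10^(74.8/10) = 3.01995e+07
10^(62.8/10) = 1.90546e+06
Difference = 3.01995e+07 - 1.90546e+06 = 2.8294e+07
L_source = 10*log10(2.8294e+07) = 74.517 dB


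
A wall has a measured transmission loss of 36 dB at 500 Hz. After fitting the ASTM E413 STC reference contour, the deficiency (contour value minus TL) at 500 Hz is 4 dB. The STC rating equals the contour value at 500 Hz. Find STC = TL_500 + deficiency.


By ASTM E413, STC = value of the fitted reference contour at 500 Hz.
Contour value at 500 Hz = TL_500 + deficiency = 36 + 4 = 40
STC = 40


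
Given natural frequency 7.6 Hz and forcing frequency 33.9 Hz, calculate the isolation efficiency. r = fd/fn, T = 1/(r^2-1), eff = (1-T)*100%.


r = 33.9 / 7.6 = 4.46053
r^2 - 1 = 4.46053^2 - 1 = 18.8963
T = 1/18.8963 = 0.0529204
Efficiency = (1 - 0.0529204)*100 = 94.708 %


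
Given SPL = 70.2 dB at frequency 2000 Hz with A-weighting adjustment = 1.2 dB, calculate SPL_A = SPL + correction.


A-weighting table: 2000 Hz -> 1.2 dB correction
SPL_A = SPL + correction = 70.2 + (1.2) = 71.4 dBA


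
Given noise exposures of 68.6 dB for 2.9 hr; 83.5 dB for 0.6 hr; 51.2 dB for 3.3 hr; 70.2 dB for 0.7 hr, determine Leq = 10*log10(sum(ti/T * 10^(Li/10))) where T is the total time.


T_total = 2.9 + 0.6 + 3.3 + 0.7 = 7.5 hr
(2.9/7.5) * 10^(68.6/10) = 2.80115e+06
(0.6/7.5) * 10^(83.5/10) = 1.79098e+07
(3.3/7.5) * 10^(51.2/10) = 58003.3
(0.7/7.5) * 10^(70.2/10) = 977320
Sum = 2.80115e+06 + 1.79098e+07 + 58003.3 + 977320 = 2.17463e+07
Leq = 10*log10(2.17463e+07) = 73.374 dB


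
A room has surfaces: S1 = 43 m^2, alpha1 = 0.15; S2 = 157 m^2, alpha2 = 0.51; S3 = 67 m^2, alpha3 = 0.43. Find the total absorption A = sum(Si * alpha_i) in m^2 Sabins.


43 * 0.15 = 6.45
157 * 0.51 = 80.07
67 * 0.43 = 28.81
A_total = 6.45 + 80.07 + 28.81 = 115.33 m^2


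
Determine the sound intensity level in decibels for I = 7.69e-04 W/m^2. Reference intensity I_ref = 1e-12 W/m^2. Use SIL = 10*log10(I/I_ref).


I / I_ref = 7.69e-04 / 1e-12 = 7.69e+08
SIL = 10 * log10(7.69e+08) = 88.859 dB


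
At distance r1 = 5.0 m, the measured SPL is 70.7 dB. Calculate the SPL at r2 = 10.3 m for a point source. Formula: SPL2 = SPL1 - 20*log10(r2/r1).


r2/r1 = 10.3/5.0 = 2.06
Correction = 20*log10(2.06) = 6.27734 dB
SPL2 = 70.7 - 6.27734 = 64.423 dB


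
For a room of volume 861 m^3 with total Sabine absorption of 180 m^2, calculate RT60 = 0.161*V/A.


RT60 = 0.161 * 861 / 180 = 0.77012 s


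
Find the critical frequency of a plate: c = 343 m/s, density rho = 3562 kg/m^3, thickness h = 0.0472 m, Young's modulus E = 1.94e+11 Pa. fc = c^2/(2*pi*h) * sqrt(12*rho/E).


12*rho/E = 12*3562/1.94e+11 = 2.2033e-07
sqrt(12*rho/E) = sqrt(2.2033e-07) = 0.000469393
c^2/(2*pi*h) = 343^2/(2*pi*0.0472) = 396704
fc = 396704 * 0.000469393 = 186.21 Hz


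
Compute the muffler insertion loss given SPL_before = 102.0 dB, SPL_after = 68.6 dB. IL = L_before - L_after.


Insertion loss = SPL without muffler - SPL with muffler
IL = 102.0 - 68.6 = 33.4 dB


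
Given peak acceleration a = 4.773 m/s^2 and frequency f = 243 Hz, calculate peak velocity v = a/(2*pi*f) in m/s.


omega = 2*pi*f = 2*pi*243 = 1526.81 rad/s
v = a / omega = 4.773 / 1526.81 = 0.0031261 m/s


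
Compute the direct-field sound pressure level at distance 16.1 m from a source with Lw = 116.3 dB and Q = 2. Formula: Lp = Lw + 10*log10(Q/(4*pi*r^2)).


4*pi*r^2 = 4*pi*16.1^2 = 3257.33 m^2
Q / (4*pi*r^2) = 2 / 3257.33 = 0.000614
Lp = 116.3 + 10*log10(0.000614) = 84.182 dB


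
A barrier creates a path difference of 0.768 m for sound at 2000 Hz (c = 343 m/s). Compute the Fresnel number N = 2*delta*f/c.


N = 2*delta*f/c = 2*delta/lambda, where lambda = c/f
lambda = 343 / 2000 = 0.1715 m
N = 2 * 0.768 / 0.1715 = 8.9563


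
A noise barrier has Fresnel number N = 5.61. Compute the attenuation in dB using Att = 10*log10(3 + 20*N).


3 + 20*N = 3 + 20*5.61 = 115.2
Att = 10*log10(115.2) = 20.615 dB


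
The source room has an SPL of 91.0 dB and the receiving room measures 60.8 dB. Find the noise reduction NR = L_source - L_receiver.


NR = L_source - L_receiver (difference between source and receiving room levels)
NR = 91.0 - 60.8 = 30.2 dB


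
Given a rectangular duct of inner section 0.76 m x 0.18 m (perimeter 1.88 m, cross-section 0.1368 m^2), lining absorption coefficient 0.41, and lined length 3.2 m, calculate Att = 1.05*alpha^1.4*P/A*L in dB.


alpha^1.4 = 0.41^1.4 = 0.28701
Attenuation rate = 1.05 * alpha^1.4 * P / A
= 1.05 * 0.28701 * 1.88 / 0.1368 = 4.1415 dB/m
Total Att = 4.1415 * 3.2 = 13.253 dB


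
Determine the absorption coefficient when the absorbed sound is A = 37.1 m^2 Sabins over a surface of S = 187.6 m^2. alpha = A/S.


Absorption coefficient = absorbed power / incident power
alpha = A / S = 37.1 / 187.6 = 0.19776


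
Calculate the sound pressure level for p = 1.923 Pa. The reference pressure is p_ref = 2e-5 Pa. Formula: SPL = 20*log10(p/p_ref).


p / p_ref = 1.923 / 2e-5 = 96150
SPL = 20 * log10(96150) = 99.659 dB


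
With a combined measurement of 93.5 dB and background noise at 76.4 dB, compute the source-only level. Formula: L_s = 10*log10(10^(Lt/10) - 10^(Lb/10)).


10^(93.5/10) = 2.23872e+09
10^(76.4/10) = 4.36516e+07
Difference = 2.23872e+09 - 4.36516e+07 = 2.19507e+09
L_source = 10*log10(2.19507e+09) = 93.414 dB


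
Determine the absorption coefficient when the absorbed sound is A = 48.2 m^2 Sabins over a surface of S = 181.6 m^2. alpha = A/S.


Absorption coefficient = absorbed power / incident power
alpha = A / S = 48.2 / 181.6 = 0.26542


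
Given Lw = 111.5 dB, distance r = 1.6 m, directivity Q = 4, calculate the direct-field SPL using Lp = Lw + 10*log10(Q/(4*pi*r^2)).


4*pi*r^2 = 4*pi*1.6^2 = 32.1699 m^2
Q / (4*pi*r^2) = 4 / 32.1699 = 0.12434
Lp = 111.5 + 10*log10(0.12434) = 102.45 dB


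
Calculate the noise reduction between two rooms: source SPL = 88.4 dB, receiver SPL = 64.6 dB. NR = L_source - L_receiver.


NR = L_source - L_receiver (difference between source and receiving room levels)
NR = 88.4 - 64.6 = 23.8 dB


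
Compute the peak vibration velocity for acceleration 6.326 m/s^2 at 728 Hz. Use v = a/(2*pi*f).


omega = 2*pi*f = 2*pi*728 = 4574.16 rad/s
v = a / omega = 6.326 / 4574.16 = 0.001383 m/s


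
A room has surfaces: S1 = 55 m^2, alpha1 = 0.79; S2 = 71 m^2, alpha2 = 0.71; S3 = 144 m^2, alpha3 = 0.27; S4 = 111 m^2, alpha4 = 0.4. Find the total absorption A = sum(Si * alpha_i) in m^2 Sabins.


55 * 0.79 = 43.45
71 * 0.71 = 50.41
144 * 0.27 = 38.88
111 * 0.4 = 44.4
A_total = 43.45 + 50.41 + 38.88 + 44.4 = 177.14 m^2


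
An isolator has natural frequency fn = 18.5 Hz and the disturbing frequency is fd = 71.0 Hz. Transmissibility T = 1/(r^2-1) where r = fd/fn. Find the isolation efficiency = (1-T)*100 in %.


r = 71.0 / 18.5 = 3.83784
r^2 - 1 = 3.83784^2 - 1 = 13.729
T = 1/13.729 = 0.0728385
Efficiency = (1 - 0.0728385)*100 = 92.716 %


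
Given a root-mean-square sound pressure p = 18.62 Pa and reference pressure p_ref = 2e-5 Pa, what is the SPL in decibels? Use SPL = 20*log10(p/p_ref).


p / p_ref = 18.62 / 2e-5 = 931000
SPL = 20 * log10(931000) = 119.38 dB


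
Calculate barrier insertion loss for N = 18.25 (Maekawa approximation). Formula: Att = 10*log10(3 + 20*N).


3 + 20*N = 3 + 20*18.25 = 368
Att = 10*log10(368) = 25.658 dB


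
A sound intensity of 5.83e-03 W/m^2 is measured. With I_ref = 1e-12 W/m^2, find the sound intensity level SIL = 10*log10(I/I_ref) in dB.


I / I_ref = 5.83e-03 / 1e-12 = 5.83e+09
SIL = 10 * log10(5.83e+09) = 97.657 dB


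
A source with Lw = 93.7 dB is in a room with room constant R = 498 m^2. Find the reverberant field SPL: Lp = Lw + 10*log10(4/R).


4/R = 4/498 = 0.00803213
Lp = 93.7 + 10*log10(0.00803213) = 72.748 dB


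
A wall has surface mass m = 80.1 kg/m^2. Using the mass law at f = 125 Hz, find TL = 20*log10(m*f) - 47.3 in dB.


m * f = 80.1 * 125 = 10012.5
20*log10(10012.5) = 80.0109 dB
TL = 80.0109 - 47.3 = 32.711 dB


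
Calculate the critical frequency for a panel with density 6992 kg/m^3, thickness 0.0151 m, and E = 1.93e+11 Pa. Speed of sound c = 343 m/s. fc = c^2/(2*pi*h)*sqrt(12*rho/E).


12*rho/E = 12*6992/1.93e+11 = 4.34736e-07
sqrt(12*rho/E) = sqrt(4.34736e-07) = 0.000659345
c^2/(2*pi*h) = 343^2/(2*pi*0.0151) = 1.24003e+06
fc = 1.24003e+06 * 0.000659345 = 817.61 Hz


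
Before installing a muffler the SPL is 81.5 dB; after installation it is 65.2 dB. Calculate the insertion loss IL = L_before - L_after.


Insertion loss = SPL without muffler - SPL with muffler
IL = 81.5 - 65.2 = 16.3 dB


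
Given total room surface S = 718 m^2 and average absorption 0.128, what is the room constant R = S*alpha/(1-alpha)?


R = 718 * 0.128 / (1 - 0.128) = 105.39 m^2


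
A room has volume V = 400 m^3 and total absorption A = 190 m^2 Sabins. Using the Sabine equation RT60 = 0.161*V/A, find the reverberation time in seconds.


RT60 = 0.161 * 400 / 190 = 0.33895 s


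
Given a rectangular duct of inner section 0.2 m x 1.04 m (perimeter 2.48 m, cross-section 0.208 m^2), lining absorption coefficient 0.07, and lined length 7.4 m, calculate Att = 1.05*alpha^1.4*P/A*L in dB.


alpha^1.4 = 0.07^1.4 = 0.0241622
Attenuation rate = 1.05 * alpha^1.4 * P / A
= 1.05 * 0.0241622 * 2.48 / 0.208 = 0.302492 dB/m
Total Att = 0.302492 * 7.4 = 2.2384 dB


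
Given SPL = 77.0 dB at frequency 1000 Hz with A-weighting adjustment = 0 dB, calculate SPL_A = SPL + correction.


A-weighting table: 1000 Hz -> 0 dB correction
SPL_A = SPL + correction = 77.0 + (0) = 77 dBA


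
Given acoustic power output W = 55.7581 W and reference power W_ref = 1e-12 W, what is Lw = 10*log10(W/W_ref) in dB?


W / W_ref = 55.7581 / 1e-12 = 5.57581e+13
Lw = 10 * log10(5.57581e+13) = 137.46 dB


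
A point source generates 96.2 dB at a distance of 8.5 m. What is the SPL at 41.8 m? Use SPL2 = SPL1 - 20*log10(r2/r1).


r2/r1 = 41.8/8.5 = 4.91765
Correction = 20*log10(4.91765) = 13.8352 dB
SPL2 = 96.2 - 13.8352 = 82.365 dB


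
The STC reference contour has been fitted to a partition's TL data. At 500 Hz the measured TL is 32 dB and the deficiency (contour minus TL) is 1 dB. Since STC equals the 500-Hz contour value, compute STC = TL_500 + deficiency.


By ASTM E413, STC = value of the fitted reference contour at 500 Hz.
Contour value at 500 Hz = TL_500 + deficiency = 32 + 1 = 33
STC = 33


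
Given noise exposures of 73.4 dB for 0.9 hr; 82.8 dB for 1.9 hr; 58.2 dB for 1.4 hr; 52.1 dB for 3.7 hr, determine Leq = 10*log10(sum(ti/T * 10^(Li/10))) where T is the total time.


T_total = 0.9 + 1.9 + 1.4 + 3.7 = 7.9 hr
(0.9/7.9) * 10^(73.4/10) = 2.49239e+06
(1.9/7.9) * 10^(82.8/10) = 4.58275e+07
(1.4/7.9) * 10^(58.2/10) = 117085
(3.7/7.9) * 10^(52.1/10) = 75958.2
Sum = 2.49239e+06 + 4.58275e+07 + 117085 + 75958.2 = 4.85129e+07
Leq = 10*log10(4.85129e+07) = 76.859 dB


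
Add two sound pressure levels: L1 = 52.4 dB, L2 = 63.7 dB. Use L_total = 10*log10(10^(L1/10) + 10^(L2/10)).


10^(52.4/10) = 173780
10^(63.7/10) = 2.34423e+06
Sum = 173780 + 2.34423e+06 = 2.51801e+06
L_total = 10*log10(2.51801e+06) = 64.011 dB


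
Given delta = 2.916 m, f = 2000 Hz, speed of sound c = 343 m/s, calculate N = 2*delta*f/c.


N = 2*delta*f/c = 2*delta/lambda, where lambda = c/f
lambda = 343 / 2000 = 0.1715 m
N = 2 * 2.916 / 0.1715 = 34.006


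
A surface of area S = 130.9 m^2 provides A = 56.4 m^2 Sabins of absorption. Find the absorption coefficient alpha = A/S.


Absorption coefficient = absorbed power / incident power
alpha = A / S = 56.4 / 130.9 = 0.43086


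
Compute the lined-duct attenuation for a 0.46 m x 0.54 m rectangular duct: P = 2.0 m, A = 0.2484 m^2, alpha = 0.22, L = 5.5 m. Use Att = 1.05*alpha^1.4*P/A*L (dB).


alpha^1.4 = 0.22^1.4 = 0.120058
Attenuation rate = 1.05 * alpha^1.4 * P / A
= 1.05 * 0.120058 * 2.0 / 0.2484 = 1.01498 dB/m
Total Att = 1.01498 * 5.5 = 5.5824 dB


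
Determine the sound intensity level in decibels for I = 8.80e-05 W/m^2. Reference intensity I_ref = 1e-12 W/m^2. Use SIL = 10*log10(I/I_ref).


I / I_ref = 8.80e-05 / 1e-12 = 8.8e+07
SIL = 10 * log10(8.8e+07) = 79.445 dB


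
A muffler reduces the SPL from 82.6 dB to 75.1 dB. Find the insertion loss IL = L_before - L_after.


Insertion loss = SPL without muffler - SPL with muffler
IL = 82.6 - 75.1 = 7.5 dB


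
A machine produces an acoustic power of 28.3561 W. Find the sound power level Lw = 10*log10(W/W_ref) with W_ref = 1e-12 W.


W / W_ref = 28.3561 / 1e-12 = 2.83561e+13
Lw = 10 * log10(2.83561e+13) = 134.53 dB


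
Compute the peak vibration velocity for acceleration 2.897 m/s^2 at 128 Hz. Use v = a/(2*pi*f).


omega = 2*pi*f = 2*pi*128 = 804.248 rad/s
v = a / omega = 2.897 / 804.248 = 0.0036021 m/s


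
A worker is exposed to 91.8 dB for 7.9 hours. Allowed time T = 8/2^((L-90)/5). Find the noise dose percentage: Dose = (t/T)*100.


T_allowed = 8 / 2^((91.8 - 90)/5) = 6.23332 hr
Dose = 7.9 / 6.23332 * 100 = 126.74 %


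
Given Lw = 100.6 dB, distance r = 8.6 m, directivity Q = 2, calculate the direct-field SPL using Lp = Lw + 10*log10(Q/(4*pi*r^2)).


4*pi*r^2 = 4*pi*8.6^2 = 929.409 m^2
Q / (4*pi*r^2) = 2 / 929.409 = 0.00215191
Lp = 100.6 + 10*log10(0.00215191) = 73.928 dB


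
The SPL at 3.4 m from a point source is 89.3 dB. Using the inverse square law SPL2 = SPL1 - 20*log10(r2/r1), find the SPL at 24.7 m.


r2/r1 = 24.7/3.4 = 7.26471
Correction = 20*log10(7.26471) = 17.2244 dB
SPL2 = 89.3 - 17.2244 = 72.076 dB


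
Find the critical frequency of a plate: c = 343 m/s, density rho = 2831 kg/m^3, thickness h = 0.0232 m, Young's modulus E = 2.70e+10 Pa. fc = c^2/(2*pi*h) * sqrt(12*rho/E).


12*rho/E = 12*2831/2.70e+10 = 1.25822e-06
sqrt(12*rho/E) = sqrt(1.25822e-06) = 0.0011217
c^2/(2*pi*h) = 343^2/(2*pi*0.0232) = 807087
fc = 807087 * 0.0011217 = 905.31 Hz


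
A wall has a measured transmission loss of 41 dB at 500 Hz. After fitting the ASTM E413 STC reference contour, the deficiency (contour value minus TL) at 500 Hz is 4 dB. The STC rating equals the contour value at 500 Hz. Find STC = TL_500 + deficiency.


By ASTM E413, STC = value of the fitted reference contour at 500 Hz.
Contour value at 500 Hz = TL_500 + deficiency = 41 + 4 = 45
STC = 45


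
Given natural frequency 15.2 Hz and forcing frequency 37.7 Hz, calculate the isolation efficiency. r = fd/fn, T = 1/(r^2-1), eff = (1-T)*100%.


r = 37.7 / 15.2 = 2.48026
r^2 - 1 = 2.48026^2 - 1 = 5.15169
T = 1/5.15169 = 0.194111
Efficiency = (1 - 0.194111)*100 = 80.589 %


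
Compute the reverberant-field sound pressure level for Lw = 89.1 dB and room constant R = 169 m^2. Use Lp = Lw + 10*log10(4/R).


4/R = 4/169 = 0.0236686
Lp = 89.1 + 10*log10(0.0236686) = 72.842 dB


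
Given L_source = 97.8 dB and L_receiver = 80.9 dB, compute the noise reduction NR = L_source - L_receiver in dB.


NR = L_source - L_receiver (difference between source and receiving room levels)
NR = 97.8 - 80.9 = 16.9 dB


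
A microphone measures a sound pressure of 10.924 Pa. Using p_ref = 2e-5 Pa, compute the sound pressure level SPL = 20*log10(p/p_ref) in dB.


p / p_ref = 10.924 / 2e-5 = 546200
SPL = 20 * log10(546200) = 114.75 dB


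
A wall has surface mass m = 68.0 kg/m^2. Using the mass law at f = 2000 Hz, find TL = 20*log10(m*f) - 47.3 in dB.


m * f = 68.0 * 2000 = 136000
20*log10(136000) = 102.671 dB
TL = 102.671 - 47.3 = 55.371 dB


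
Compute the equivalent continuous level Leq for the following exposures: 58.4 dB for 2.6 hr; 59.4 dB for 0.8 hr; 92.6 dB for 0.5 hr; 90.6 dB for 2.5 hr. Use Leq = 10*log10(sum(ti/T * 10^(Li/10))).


T_total = 2.6 + 0.8 + 0.5 + 2.5 = 6.4 hr
(2.6/6.4) * 10^(58.4/10) = 281056
(0.8/6.4) * 10^(59.4/10) = 108870
(0.5/6.4) * 10^(92.6/10) = 1.42164e+08
(2.5/6.4) * 10^(90.6/10) = 4.48498e+08
Sum = 281056 + 108870 + 1.42164e+08 + 4.48498e+08 = 5.91052e+08
Leq = 10*log10(5.91052e+08) = 87.716 dB


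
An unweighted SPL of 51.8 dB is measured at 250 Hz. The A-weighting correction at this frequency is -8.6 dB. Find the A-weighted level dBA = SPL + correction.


A-weighting table: 250 Hz -> -8.6 dB correction
SPL_A = SPL + correction = 51.8 + (-8.6) = 43.2 dBA


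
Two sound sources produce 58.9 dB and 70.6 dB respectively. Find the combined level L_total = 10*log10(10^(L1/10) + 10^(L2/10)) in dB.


10^(58.9/10) = 776247
10^(70.6/10) = 1.14815e+07
Sum = 776247 + 1.14815e+07 = 1.22577e+07
L_total = 10*log10(1.22577e+07) = 70.884 dB


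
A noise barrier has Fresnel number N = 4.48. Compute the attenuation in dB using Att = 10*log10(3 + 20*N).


3 + 20*N = 3 + 20*4.48 = 92.6
Att = 10*log10(92.6) = 19.666 dB


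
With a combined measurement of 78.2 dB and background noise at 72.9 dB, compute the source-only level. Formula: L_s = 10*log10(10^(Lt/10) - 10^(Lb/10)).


10^(78.2/10) = 6.60693e+07
10^(72.9/10) = 1.94984e+07
Difference = 6.60693e+07 - 1.94984e+07 = 4.65709e+07
L_source = 10*log10(4.65709e+07) = 76.681 dB


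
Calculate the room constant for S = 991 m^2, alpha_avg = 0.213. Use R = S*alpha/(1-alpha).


R = 991 * 0.213 / (1 - 0.213) = 268.21 m^2


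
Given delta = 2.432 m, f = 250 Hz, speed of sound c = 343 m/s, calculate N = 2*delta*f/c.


N = 2*delta*f/c = 2*delta/lambda, where lambda = c/f
lambda = 343 / 250 = 1.372 m
N = 2 * 2.432 / 1.372 = 3.5452


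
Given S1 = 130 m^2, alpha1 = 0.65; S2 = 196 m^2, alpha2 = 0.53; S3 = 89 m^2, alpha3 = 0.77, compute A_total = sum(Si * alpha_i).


130 * 0.65 = 84.5
196 * 0.53 = 103.88
89 * 0.77 = 68.53
A_total = 84.5 + 103.88 + 68.53 = 256.91 m^2


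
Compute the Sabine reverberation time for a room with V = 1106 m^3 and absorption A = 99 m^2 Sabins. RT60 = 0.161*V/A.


RT60 = 0.161 * 1106 / 99 = 1.7986 s


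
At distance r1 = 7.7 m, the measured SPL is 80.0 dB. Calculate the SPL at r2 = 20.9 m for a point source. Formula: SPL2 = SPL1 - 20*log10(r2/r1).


r2/r1 = 20.9/7.7 = 2.71429
Correction = 20*log10(2.71429) = 8.67312 dB
SPL2 = 80.0 - 8.67312 = 71.327 dB


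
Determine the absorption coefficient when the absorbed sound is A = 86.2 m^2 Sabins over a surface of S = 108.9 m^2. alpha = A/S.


Absorption coefficient = absorbed power / incident power
alpha = A / S = 86.2 / 108.9 = 0.79155


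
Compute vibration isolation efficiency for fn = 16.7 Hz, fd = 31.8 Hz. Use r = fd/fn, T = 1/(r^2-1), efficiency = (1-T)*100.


r = 31.8 / 16.7 = 1.90419
r^2 - 1 = 1.90419^2 - 1 = 2.62594
T = 1/2.62594 = 0.380816
Efficiency = (1 - 0.380816)*100 = 61.918 %


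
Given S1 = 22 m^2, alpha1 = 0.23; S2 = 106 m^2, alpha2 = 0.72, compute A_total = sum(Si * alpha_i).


22 * 0.23 = 5.06
106 * 0.72 = 76.32
A_total = 5.06 + 76.32 = 81.38 m^2


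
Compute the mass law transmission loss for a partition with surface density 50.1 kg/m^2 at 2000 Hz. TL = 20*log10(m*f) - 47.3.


m * f = 50.1 * 2000 = 100200
20*log10(100200) = 100.017 dB
TL = 100.017 - 47.3 = 52.717 dB


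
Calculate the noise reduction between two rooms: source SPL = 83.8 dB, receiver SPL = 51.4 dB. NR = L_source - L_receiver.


NR = L_source - L_receiver (difference between source and receiving room levels)
NR = 83.8 - 51.4 = 32.4 dB


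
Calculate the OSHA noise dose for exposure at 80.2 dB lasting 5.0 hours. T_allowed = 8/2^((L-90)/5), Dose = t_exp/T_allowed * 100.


T_allowed = 8 / 2^((80.2 - 90)/5) = 31.125 hr
Dose = 5.0 / 31.125 * 100 = 16.064 %


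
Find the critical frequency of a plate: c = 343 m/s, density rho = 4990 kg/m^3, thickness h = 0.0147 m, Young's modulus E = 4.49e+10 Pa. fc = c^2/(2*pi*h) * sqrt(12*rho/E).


12*rho/E = 12*4990/4.49e+10 = 1.33363e-06
sqrt(12*rho/E) = sqrt(1.33363e-06) = 0.00115483
c^2/(2*pi*h) = 343^2/(2*pi*0.0147) = 1.27377e+06
fc = 1.27377e+06 * 0.00115483 = 1471 Hz


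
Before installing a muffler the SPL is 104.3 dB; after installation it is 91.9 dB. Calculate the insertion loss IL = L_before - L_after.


Insertion loss = SPL without muffler - SPL with muffler
IL = 104.3 - 91.9 = 12.4 dB


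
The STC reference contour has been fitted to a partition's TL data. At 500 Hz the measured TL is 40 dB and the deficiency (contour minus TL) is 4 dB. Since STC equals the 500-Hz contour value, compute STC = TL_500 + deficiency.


By ASTM E413, STC = value of the fitted reference contour at 500 Hz.
Contour value at 500 Hz = TL_500 + deficiency = 40 + 4 = 44
STC = 44


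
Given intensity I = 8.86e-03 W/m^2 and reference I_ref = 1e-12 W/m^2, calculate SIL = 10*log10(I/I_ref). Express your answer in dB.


I / I_ref = 8.86e-03 / 1e-12 = 8.86e+09
SIL = 10 * log10(8.86e+09) = 99.474 dB


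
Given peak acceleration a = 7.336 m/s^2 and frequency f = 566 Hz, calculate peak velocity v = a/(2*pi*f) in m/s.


omega = 2*pi*f = 2*pi*566 = 3556.28 rad/s
v = a / omega = 7.336 / 3556.28 = 0.0020628 m/s


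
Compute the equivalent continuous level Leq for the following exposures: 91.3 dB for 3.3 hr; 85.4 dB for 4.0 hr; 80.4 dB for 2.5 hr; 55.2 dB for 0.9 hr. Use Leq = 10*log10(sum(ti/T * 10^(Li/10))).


T_total = 3.3 + 4.0 + 2.5 + 0.9 = 10.7 hr
(3.3/10.7) * 10^(91.3/10) = 4.16035e+08
(4.0/10.7) * 10^(85.4/10) = 1.29621e+08
(2.5/10.7) * 10^(80.4/10) = 2.56186e+07
(0.9/10.7) * 10^(55.2/10) = 27852.2
Sum = 4.16035e+08 + 1.29621e+08 + 2.56186e+07 + 27852.2 = 5.71302e+08
Leq = 10*log10(5.71302e+08) = 87.569 dB


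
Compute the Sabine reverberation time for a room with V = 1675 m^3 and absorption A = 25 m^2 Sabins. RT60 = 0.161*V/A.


RT60 = 0.161 * 1675 / 25 = 10.787 s


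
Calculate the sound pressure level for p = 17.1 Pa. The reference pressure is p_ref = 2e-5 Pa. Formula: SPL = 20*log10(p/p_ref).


p / p_ref = 17.1 / 2e-5 = 855000
SPL = 20 * log10(855000) = 118.64 dB


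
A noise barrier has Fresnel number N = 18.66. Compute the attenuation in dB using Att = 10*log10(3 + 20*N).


3 + 20*N = 3 + 20*18.66 = 376.2
Att = 10*log10(376.2) = 25.754 dB


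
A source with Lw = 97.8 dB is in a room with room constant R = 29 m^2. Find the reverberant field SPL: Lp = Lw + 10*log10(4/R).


4/R = 4/29 = 0.137931
Lp = 97.8 + 10*log10(0.137931) = 89.197 dB


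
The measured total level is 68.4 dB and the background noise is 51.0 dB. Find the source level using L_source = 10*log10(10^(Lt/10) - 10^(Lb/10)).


10^(68.4/10) = 6.91831e+06
10^(51.0/10) = 125893
Difference = 6.91831e+06 - 125893 = 6.79242e+06
L_source = 10*log10(6.79242e+06) = 68.32 dB


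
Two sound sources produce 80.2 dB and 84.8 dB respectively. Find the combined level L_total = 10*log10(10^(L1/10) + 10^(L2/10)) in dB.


10^(80.2/10) = 1.04713e+08
10^(84.8/10) = 3.01995e+08
Sum = 1.04713e+08 + 3.01995e+08 = 4.06708e+08
L_total = 10*log10(4.06708e+08) = 86.093 dB


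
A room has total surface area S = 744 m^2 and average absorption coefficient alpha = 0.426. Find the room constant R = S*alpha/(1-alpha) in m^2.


R = 744 * 0.426 / (1 - 0.426) = 552.17 m^2


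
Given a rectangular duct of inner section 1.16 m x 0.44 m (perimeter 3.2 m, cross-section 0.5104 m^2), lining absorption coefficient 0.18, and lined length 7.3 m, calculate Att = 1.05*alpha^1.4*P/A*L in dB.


alpha^1.4 = 0.18^1.4 = 0.0906529
Attenuation rate = 1.05 * alpha^1.4 * P / A
= 1.05 * 0.0906529 * 3.2 / 0.5104 = 0.596775 dB/m
Total Att = 0.596775 * 7.3 = 4.3565 dB


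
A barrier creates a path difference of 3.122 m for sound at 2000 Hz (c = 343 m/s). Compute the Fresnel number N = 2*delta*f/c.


N = 2*delta*f/c = 2*delta/lambda, where lambda = c/f
lambda = 343 / 2000 = 0.1715 m
N = 2 * 3.122 / 0.1715 = 36.408
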